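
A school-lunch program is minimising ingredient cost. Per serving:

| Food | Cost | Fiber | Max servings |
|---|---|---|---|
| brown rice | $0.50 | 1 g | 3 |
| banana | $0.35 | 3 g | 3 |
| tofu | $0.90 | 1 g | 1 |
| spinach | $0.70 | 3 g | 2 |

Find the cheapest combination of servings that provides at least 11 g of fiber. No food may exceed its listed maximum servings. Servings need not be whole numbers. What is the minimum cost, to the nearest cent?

Cost per g of fiber: banana $0.1167, spinach $0.2333, brown rice $0.5000, tofu $0.9000.
Take 3 servings of banana: +9.0 g fiber for $1.05 (total $1.05, still need 2.0 g).
Take 0.6667 servings of spinach: +2.0 g fiber for $0.47 (total $1.52, still need 0.0 g).
Filling from the cheapest source first is optimal under one linear minimum: $1.52.

$1.52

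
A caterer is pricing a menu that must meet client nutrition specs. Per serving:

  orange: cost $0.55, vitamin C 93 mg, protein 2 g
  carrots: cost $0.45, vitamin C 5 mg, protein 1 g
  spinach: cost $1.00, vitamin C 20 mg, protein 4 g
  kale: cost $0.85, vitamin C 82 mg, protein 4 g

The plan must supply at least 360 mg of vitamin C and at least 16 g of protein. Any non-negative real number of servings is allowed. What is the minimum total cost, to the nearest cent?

orange only: max(360/93, 16/2) = 8 servings → $4.40.
carrots only: max(360/5, 16/1) = 72 servings → $32.40.
spinach only: max(360/20, 16/4) = 18 servings → $18.00.
kale only: max(360/82, 16/4) = 4.39 servings → $3.73.
orange + carrots with both tight: 3.373 servings and 9.253 servings → $6.02.
orange + spinach with both tight: 3.373 servings and 2.313 servings → $4.17.
orange + kale with both tight: 0.6154 servings and 3.692 servings → $3.48.
carrots + spinach (both tight): parallel constraints — no distinct corner.
carrots + kale: intersection lies outside the first quadrant.
spinach + kale: the both-tight solution has a negative serving — not a feasible corner.
So the least-cost plan costs $3.48.

$3.48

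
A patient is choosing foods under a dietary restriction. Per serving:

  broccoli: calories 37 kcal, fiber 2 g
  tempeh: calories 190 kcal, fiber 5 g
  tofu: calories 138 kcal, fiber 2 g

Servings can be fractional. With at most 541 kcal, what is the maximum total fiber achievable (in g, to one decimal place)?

Fiber per kcal: broccoli 0.05405, tempeh 0.02632, tofu 0.01449.
With no serving limits, spend the whole calories allowance on broccoli: 541 kcal / 37 kcal × 2 g = 29.2 g.

29.2 g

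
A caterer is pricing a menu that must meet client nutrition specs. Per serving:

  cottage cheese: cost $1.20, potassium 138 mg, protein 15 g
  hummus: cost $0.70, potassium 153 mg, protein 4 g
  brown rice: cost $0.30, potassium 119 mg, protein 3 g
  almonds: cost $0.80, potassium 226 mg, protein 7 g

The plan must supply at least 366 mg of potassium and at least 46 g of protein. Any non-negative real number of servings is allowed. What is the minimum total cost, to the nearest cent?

$3.68

Compare the cost at each extreme point of the feasible region.
cottage cheese only: max(366/138, 46/15) = 3.067 servings → $3.68.
hummus only: max(366/153, 46/4) = 11.5 servings → $8.05.
brown rice only: max(366/119, 46/3) = 15.33 servings → $4.60.
almonds only: max(366/226, 46/7) = 6.571 servings → $5.26.
cottage cheese + hummus: intersection lies outside the first quadrant.
cottage cheese + brown rice with both targets exact would need a negative amount; discard.
cottage cheese + almonds with both targets exact would need a negative amount; discard.
hummus + brown rice: the both-tight solution has a negative serving — not a feasible corner.
hummus + almonds: the both-tight solution has a negative serving — not a feasible corner.
brown rice + almonds: the both-tight solution has a negative serving — not a feasible corner.
The minimum over all feasible corners is $3.68.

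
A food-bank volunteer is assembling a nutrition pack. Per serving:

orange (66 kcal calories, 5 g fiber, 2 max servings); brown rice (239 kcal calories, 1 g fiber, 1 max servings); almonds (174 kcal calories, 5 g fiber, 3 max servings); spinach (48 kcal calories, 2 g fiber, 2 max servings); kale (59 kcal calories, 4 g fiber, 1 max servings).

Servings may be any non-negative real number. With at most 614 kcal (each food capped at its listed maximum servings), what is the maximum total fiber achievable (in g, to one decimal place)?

27.4 g

Fiber per kcal: orange 0.07576, kale 0.0678, spinach 0.04167, almonds 0.02874, brown rice 0.004184.
Take 2 servings of orange: uses 132 kcal, +10.0 g fiber (running total 10.0 g).
Take 1 serving of kale: uses 59 kcal, +4.0 g fiber (running total 14.0 g).
Take 2 servings of spinach: uses 96 kcal, +4.0 g fiber (running total 18.0 g).
Take 1.879 servings of almonds: uses 327 kcal, +9.4 g fiber (running total 27.4 g).
Greedy by best ratio exhausts the calories allowance optimally: 27.4 g.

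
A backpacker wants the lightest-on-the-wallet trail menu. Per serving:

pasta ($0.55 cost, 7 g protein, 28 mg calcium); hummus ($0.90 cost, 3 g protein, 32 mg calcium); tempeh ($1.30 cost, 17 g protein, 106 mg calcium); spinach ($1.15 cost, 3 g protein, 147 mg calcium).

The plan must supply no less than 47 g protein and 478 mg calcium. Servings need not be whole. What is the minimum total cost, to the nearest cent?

$4.92

pasta only: max(47/7, 478/28) = 17.07 servings → $9.39.
hummus only: max(47/3, 478/32) = 15.67 servings → $14.10.
tempeh only: max(47/17, 478/106) = 4.509 servings → $5.86.
spinach only: max(47/3, 478/147) = 15.67 servings → $18.02.
pasta + hummus with both tight: 0.5 servings and 14.5 servings → $13.32.
pasta + tempeh with both targets exact would need a negative amount; discard.
pasta + spinach with both tight: 5.794 servings and 2.148 servings → $5.66.
hummus + tempeh with both tight: 13.91 servings and 0.3097 servings → $12.92.
hummus + spinach: intersection lies outside the first quadrant.
tempeh + spinach with both tight: 2.51 servings and 1.442 servings → $4.92.
So the least-cost plan costs $4.92.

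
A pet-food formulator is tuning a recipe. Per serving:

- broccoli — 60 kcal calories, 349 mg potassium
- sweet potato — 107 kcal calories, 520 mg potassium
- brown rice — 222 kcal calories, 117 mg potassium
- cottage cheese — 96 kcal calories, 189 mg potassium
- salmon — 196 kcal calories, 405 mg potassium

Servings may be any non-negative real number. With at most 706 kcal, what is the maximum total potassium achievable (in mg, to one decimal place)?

4106.6 mg

Potassium per kcal: broccoli 5.817, sweet potato 4.86, salmon 2.066, cottage cheese 1.969, brown rice 0.527.
With no serving limits, spend the whole calories allowance on broccoli: 706 kcal / 60 kcal × 349 mg = 4106.6 mg.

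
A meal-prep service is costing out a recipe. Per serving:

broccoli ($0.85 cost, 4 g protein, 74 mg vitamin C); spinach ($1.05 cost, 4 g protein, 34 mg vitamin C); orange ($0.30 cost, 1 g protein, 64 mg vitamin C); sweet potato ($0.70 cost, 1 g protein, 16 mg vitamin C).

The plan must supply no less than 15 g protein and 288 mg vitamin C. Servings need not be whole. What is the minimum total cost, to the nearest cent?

$3.21

This is a tiny linear program; its minimum lies at a vertex of the feasible set. List the vertices and price them.
broccoli only: max(15/4, 288/74) = 3.892 servings → $3.31.
spinach only: max(15/4, 288/34) = 8.471 servings → $8.89.
orange only: max(15/1, 288/64) = 15 servings → $4.50.
sweet potato only: max(15/1, 288/16) = 18 servings → $12.60.
broccoli + spinach with both targets exact would need a negative amount; discard.
broccoli + orange with both tight: 3.692 servings and 0.2308 servings → $3.21.
broccoli + sweet potato: intersection lies outside the first quadrant.
spinach + orange with both tight: 3.027 servings and 2.892 servings → $4.05.
spinach + sweet potato with both targets exact would need a negative amount; discard.
orange + sweet potato with both tight: 1 serving and 14 servings → $10.10.
The minimum over all feasible corners is $3.21.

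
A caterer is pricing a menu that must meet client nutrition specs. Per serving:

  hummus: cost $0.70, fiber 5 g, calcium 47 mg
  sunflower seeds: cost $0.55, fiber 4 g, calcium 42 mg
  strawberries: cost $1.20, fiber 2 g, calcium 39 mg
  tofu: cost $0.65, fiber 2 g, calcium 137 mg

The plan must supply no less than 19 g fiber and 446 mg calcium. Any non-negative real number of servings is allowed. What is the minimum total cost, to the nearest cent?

A basic optimal solution has at most two foods positive. Try each food alone and each pair with both targets met exactly.
hummus only: max(19/5, 446/47) = 9.489 servings → $6.64.
sunflower seeds only: max(19/4, 446/42) = 10.62 servings → $5.84.
strawberries only: max(19/2, 446/39) = 11.44 servings → $13.72.
tofu only: max(19/2, 446/137) = 9.5 servings → $6.17.
hummus + sunflower seeds: intersection lies outside the first quadrant.
hummus + strawberries: the both-tight solution has a negative serving — not a feasible corner.
hummus + tofu with both tight: 2.895 servings and 2.262 servings → $3.50.
sunflower seeds + strawberries with both targets exact would need a negative amount; discard.
sunflower seeds + tofu with both tight: 3.688 servings and 2.125 servings → $3.41.
strawberries + tofu with both tight: 8.73 servings and 0.7704 servings → $10.98.
The minimum over all feasible corners is $3.41.

$3.41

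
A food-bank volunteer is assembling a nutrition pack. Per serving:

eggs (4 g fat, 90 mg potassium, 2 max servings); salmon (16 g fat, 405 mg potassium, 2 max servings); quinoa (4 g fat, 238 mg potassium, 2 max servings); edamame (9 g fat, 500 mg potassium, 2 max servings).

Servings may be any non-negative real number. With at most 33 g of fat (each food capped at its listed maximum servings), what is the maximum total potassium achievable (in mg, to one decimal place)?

Potassium per g fat: quinoa 59.5, edamame 55.56, salmon 25.31, eggs 22.5.
Take 2 servings of quinoa: uses 8 g fat, +476.0 mg potassium (running total 476.0 mg).
Take 2 servings of edamame: uses 18 g fat, +1000.0 mg potassium (running total 1476.0 mg).
Take 0.4375 servings of salmon: uses 7 g fat, +177.2 mg potassium (running total 1653.2 mg).
Filling greedily by potassium-per-g fat is optimal for one linear limit, giving 1653.2 mg.

1653.2 mg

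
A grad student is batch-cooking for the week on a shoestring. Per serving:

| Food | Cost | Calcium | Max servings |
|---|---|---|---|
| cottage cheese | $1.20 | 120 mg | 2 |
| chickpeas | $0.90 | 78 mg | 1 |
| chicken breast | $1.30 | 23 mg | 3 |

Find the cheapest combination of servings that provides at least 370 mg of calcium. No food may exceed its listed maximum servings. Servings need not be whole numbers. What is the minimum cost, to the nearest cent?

$6.24

Cost per mg of calcium: cottage cheese $0.0100, chickpeas $0.0115, chicken breast $0.0565.
Take 2 servings of cottage cheese: +240.0 mg calcium for $2.40 (total $2.40, still need 130.0 mg).
Take 1 serving of chickpeas: +78.0 mg calcium for $0.90 (total $3.30, still need 52.0 mg).
Take 2.261 servings of chicken breast: +52.0 mg calcium for $2.94 (total $6.24, still need 0.0 mg).
Greedy by cheapest-per-mg is optimal for a single linear constraint, so the minimum cost is $6.24.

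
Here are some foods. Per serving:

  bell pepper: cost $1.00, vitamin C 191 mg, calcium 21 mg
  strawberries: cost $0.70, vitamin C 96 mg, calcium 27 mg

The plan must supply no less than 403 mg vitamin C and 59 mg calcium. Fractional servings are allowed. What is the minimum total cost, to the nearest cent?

$2.29

Two binding constraints pin down two serving amounts, so the optimal mix uses at most two foods. The candidates are each food alone (scaled to the tighter of vitamin C/calcium) and each pair with both constraints tight.
bell pepper only: max(403/191, 59/21) = 2.81 servings → $2.81.
strawberries only: max(403/96, 59/27) = 4.198 servings → $2.94.
bell pepper + strawberries with both tight: 1.661 servings and 0.8933 servings → $2.29.
Cheapest feasible corner: $2.29.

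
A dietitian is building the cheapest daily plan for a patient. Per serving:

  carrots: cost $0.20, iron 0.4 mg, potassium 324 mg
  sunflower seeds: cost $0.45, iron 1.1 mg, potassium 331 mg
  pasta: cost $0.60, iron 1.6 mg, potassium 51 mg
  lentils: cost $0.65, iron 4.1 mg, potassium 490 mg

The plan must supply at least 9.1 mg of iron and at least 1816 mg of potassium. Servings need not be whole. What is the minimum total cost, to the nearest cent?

carrots only: max(9.1/0.4, 1816/324) = 22.75 servings → $4.55.
sunflower seeds only: max(9.1/1.1, 1816/331) = 8.273 servings → $3.72.
pasta only: max(9.1/1.6, 1816/51) = 35.61 servings → $21.36.
lentils only: max(9.1/4.1, 1816/490) = 3.706 servings → $2.41.
carrots + sunflower seeds: intersection lies outside the first quadrant.
carrots + pasta with both tight: 4.903 servings and 4.462 servings → $3.66.
carrots + lentils with both tight: 2.637 servings and 1.962 servings → $1.80.
sunflower seeds + pasta with both tight: 5.156 servings and 2.143 servings → $3.61.
sunflower seeds + lentils with both tight: 3.651 servings and 1.24 servings → $2.45.
pasta + lentils: the both-tight solution has a negative serving — not a feasible corner.
So the least-cost plan costs $1.80.

$1.80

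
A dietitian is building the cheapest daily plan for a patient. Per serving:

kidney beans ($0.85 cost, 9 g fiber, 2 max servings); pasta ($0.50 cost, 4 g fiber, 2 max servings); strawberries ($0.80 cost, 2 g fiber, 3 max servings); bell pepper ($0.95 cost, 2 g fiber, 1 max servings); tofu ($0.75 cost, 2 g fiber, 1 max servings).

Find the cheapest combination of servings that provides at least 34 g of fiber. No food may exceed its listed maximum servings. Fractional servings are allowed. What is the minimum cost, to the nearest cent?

Cost per g of fiber: kidney beans $0.0944, pasta $0.1250, tofu $0.3750, strawberries $0.4000, bell pepper $0.4750.
Take 2 servings of kidney beans: +18.0 g fiber for $1.70 (total $1.70, still need 16.0 g).
Take 2 servings of pasta: +8.0 g fiber for $1.00 (total $2.70, still need 8.0 g).
Take 1 serving of tofu: +2.0 g fiber for $0.75 (total $3.45, still need 6.0 g).
Take 3 servings of strawberries: +6.0 g fiber for $2.40 (total $5.85, still need 0.0 g).
Filling from the cheapest source first is optimal under one linear minimum: $5.85.

$5.85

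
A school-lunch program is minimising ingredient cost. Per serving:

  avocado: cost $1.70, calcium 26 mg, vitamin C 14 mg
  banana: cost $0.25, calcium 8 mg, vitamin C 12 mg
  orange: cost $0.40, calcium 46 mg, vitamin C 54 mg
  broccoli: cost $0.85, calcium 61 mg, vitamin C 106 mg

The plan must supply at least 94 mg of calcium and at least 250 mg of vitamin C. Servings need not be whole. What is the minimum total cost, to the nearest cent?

$1.85

Minimising a linear cost over {calcium ≥ 94, vitamin C ≥ 250, servings ≥ 0} — the optimum is at a vertex, using one or two foods.
avocado only: max(94/26, 250/14) = 17.86 servings → $30.36.
banana only: max(94/8, 250/12) = 20.83 servings → $5.21.
orange only: max(94/46, 250/54) = 4.63 servings → $1.85.
broccoli only: max(94/61, 250/106) = 2.358 servings → $2.00.
avocado + banana with both targets exact would need a negative amount; discard.
avocado + orange: the both-tight solution has a negative serving — not a feasible corner.
avocado + broccoli with both targets exact would need a negative amount; discard.
banana + orange: intersection lies outside the first quadrant.
banana + broccoli: the both-tight solution has a negative serving — not a feasible corner.
orange + broccoli with both targets exact would need a negative amount; discard.
So the least-cost plan costs $1.85.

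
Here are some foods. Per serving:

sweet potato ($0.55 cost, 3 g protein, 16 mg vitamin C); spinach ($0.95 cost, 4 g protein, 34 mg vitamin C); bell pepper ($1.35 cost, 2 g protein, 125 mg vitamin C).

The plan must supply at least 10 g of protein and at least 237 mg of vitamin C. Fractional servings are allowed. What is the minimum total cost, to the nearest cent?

$3.41

A basic optimal solution has at most two foods positive. Try each food alone and each pair with both targets met exactly.
sweet potato only: max(10/3, 237/16) = 14.81 servings → $8.15.
spinach only: max(10/4, 237/34) = 6.971 servings → $6.62.
bell pepper only: max(10/2, 237/125) = 5 servings → $6.75.
sweet potato + spinach: intersection lies outside the first quadrant.
sweet potato + bell pepper with both tight: 2.262 servings and 1.606 servings → $3.41.
spinach + bell pepper with both tight: 1.796 servings and 1.407 servings → $3.61.
Cheapest feasible corner: $3.41.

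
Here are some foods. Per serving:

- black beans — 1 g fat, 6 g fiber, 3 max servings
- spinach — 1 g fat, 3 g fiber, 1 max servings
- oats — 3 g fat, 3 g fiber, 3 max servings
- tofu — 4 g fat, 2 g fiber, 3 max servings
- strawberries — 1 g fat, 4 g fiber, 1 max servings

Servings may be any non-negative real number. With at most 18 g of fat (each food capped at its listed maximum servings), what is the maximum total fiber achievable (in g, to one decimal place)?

Fiber per g fat: black beans 6, strawberries 4, spinach 3, oats 1, tofu 0.5.
Take 3 servings of black beans: uses 3 g fat, +18.0 g fiber (running total 18.0 g).
Take 1 serving of strawberries: uses 1 g fat, +4.0 g fiber (running total 22.0 g).
Take 1 serving of spinach: uses 1 g fat, +3.0 g fiber (running total 25.0 g).
Take 3 servings of oats: uses 9 g fat, +9.0 g fiber (running total 34.0 g).
Take 1 serving of tofu: uses 4 g fat, +2.0 g fiber (running total 36.0 g).
Greedy by best ratio exhausts the fat allowance optimally: 36.0 g.

36.0 g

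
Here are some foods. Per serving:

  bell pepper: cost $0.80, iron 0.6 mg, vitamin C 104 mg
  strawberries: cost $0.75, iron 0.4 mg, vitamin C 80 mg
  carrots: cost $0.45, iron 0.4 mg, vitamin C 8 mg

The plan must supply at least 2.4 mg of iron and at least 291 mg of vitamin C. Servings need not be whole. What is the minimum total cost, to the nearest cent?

A basic optimal solution has at most two foods positive. Try each food alone and each pair with both targets met exactly.
bell pepper only: max(2.4/0.6, 291/104) = 4 servings → $3.20.
strawberries only: max(2.4/0.4, 291/80) = 6 servings → $4.50.
carrots only: max(2.4/0.4, 291/8) = 36.38 servings → $16.37.
bell pepper + strawberries: the both-tight solution has a negative serving — not a feasible corner.
bell pepper + carrots with both tight: 2.641 servings and 2.038 servings → $3.03.
strawberries + carrots with both tight: 3.375 servings and 2.625 servings → $3.71.
Cheapest feasible corner: $3.03.

$3.03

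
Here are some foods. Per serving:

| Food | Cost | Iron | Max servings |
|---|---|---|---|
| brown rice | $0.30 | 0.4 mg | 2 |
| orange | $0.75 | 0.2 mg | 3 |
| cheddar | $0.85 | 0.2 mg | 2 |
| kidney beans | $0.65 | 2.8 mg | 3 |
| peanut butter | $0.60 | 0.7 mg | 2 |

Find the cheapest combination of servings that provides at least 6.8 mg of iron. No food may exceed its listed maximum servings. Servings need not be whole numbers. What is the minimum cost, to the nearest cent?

$1.58

Cost per mg of iron: kidney beans $0.2321, brown rice $0.7500, peanut butter $0.8571, orange $3.7500, cheddar $4.2500.
Take 2.429 servings of kidney beans: +6.8 mg iron for $1.58 (total $1.58, still need 0.0 mg).
Greedy by cheapest-per-mg is optimal for a single linear constraint, so the minimum cost is $1.58.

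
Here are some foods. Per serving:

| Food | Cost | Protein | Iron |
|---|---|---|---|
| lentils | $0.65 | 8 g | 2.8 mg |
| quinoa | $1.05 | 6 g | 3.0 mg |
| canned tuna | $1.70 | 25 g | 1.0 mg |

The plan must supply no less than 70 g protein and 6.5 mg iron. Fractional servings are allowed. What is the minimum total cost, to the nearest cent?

$4.92

A basic optimal solution has at most two foods positive. Try each food alone and each pair with both targets met exactly.
lentils only: max(70/8, 6.5/2.8) = 8.75 servings → $5.69.
quinoa only: max(70/6, 6.5/3.0) = 11.67 servings → $12.25.
canned tuna only: max(70/25, 6.5/1.0) = 6.5 servings → $11.05.
lentils + quinoa: intersection lies outside the first quadrant.
lentils + canned tuna with both tight: 1.492 servings and 2.323 servings → $4.92.
quinoa + canned tuna with both tight: 1.341 servings and 2.478 servings → $5.62.
The minimum over all feasible corners is $4.92.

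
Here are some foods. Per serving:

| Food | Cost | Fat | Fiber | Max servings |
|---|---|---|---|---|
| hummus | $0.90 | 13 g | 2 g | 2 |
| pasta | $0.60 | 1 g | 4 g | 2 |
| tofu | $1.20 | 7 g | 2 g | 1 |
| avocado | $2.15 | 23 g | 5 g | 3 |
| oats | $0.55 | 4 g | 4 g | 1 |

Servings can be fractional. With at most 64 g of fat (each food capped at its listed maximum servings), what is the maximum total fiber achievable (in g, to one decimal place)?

25.1 g

Fiber per g fat: pasta 4, oats 1, tofu 0.2857, avocado 0.2174, hummus 0.1538.
Take 2 servings of pasta: uses 2 g fat, +8.0 g fiber (running total 8.0 g).
Take 1 serving of oats: uses 4 g fat, +4.0 g fiber (running total 12.0 g).
Take 1 serving of tofu: uses 7 g fat, +2.0 g fiber (running total 14.0 g).
Take 2.217 servings of avocado: uses 51 g fat, +11.1 g fiber (running total 25.1 g).
Filling greedily by fiber-per-g fat is optimal for one linear limit, giving 25.1 g.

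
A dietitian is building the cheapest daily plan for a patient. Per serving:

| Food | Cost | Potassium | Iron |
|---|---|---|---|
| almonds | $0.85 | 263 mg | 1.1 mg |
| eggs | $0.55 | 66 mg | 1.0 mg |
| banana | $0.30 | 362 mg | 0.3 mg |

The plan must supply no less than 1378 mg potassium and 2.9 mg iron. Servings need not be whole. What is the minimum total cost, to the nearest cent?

$2.06

Two binding constraints pin down two serving amounts, so the optimal mix uses at most two foods. The candidates are each food alone (scaled to the tighter of potassium/iron) and each pair with both constraints tight.
almonds only: max(1378/263, 2.9/1.1) = 5.24 servings → $4.45.
eggs only: max(1378/66, 2.9/1.0) = 20.88 servings → $11.48.
banana only: max(1378/362, 2.9/0.3) = 9.667 servings → $2.90.
almonds + eggs: the both-tight solution has a negative serving — not a feasible corner.
almonds + banana with both tight: 1.993 servings and 2.359 servings → $2.40.
eggs + banana with both tight: 1.86 servings and 3.468 servings → $2.06.
The minimum over all feasible corners is $2.06.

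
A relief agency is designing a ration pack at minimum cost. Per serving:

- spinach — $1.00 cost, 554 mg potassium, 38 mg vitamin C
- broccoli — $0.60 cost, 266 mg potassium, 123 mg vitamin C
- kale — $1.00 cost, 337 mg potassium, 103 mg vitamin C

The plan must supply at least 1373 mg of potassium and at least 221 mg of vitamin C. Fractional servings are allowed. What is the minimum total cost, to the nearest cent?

$2.62

An LP optimum is at a vertex; with two nutrient constraints at most two foods are used. Check each candidate.
spinach only: max(1373/554, 221/38) = 5.816 servings → $5.82.
broccoli only: max(1373/266, 221/123) = 5.162 servings → $3.10.
kale only: max(1373/337, 221/103) = 4.074 servings → $4.07.
spinach + broccoli with both tight: 1.897 servings and 1.211 servings → $2.62.
spinach + kale with both tight: 1.513 servings and 1.588 servings → $3.10.
broccoli + kale: intersection lies outside the first quadrant.
So the least-cost plan costs $2.62.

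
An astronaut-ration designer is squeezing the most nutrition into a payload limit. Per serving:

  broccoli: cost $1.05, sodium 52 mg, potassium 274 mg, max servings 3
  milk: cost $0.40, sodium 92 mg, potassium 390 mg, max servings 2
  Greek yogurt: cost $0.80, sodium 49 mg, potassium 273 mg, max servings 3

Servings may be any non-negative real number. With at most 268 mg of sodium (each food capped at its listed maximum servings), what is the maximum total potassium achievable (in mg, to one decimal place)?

Potassium per mg sodium: Greek yogurt 5.571, broccoli 5.269, milk 4.239.
Take 3 servings of Greek yogurt: uses 147 mg sodium, +819.0 mg potassium (running total 819.0 mg).
Take 2.327 servings of broccoli: uses 121 mg sodium, +637.6 mg potassium (running total 1456.6 mg).
Filling greedily by potassium-per-mg sodium is optimal for one linear limit, giving 1456.6 mg.

1456.6 mg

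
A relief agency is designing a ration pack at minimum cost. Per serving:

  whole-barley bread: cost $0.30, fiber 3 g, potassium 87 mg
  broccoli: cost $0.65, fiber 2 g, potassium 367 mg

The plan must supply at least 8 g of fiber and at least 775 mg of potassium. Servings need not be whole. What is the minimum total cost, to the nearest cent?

$1.59

whole-barley bread only: max(8/3, 775/87) = 8.908 servings → $2.67.
broccoli only: max(8/2, 775/367) = 4 servings → $2.60.
whole-barley bread + broccoli with both tight: 1.495 servings and 1.757 servings → $1.59.
So the least-cost plan costs $1.59.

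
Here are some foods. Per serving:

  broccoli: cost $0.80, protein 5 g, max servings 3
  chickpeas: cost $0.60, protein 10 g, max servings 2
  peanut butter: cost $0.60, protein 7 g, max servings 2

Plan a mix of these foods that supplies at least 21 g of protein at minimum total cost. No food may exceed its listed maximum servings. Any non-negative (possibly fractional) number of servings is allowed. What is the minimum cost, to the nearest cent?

$1.29

Cost per g of protein: chickpeas $0.0600, peanut butter $0.0857, broccoli $0.1600.
Take 2 servings of chickpeas: +20.0 g protein for $1.20 (total $1.20, still need 1.0 g).
Take 0.1429 servings of peanut butter: +1.0 g protein for $0.09 (total $1.29, still need 0.0 g).
Greedy by cheapest-per-g is optimal for a single linear constraint, so the minimum cost is $1.29.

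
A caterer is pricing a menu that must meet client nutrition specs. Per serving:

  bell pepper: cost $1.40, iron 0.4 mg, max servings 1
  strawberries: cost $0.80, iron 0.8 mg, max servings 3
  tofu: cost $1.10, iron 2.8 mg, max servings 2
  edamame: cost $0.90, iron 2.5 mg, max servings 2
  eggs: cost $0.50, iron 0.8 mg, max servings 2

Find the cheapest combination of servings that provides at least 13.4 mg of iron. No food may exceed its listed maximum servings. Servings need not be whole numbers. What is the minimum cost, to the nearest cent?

Cost per mg of iron: edamame $0.3600, tofu $0.3929, eggs $0.6250, strawberries $1.0000, bell pepper $3.5000.
Take 2 servings of edamame: +5.0 mg iron for $1.80 (total $1.80, still need 8.4 mg).
Take 2 servings of tofu: +5.6 mg iron for $2.20 (total $4.00, still need 2.8 mg).
Take 2 servings of eggs: +1.6 mg iron for $1.00 (total $5.00, still need 1.2 mg).
Take 1.5 servings of strawberries: +1.2 mg iron for $1.20 (total $6.20, still need 0.0 mg).
Greedy by cheapest-per-mg is optimal for a single linear constraint, so the minimum cost is $6.20.

$6.20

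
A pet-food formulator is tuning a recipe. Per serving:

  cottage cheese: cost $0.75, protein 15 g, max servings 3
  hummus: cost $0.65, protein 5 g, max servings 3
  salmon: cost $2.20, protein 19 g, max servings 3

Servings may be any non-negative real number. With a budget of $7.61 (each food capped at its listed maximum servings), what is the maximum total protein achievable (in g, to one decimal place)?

Protein per dollar: cottage cheese 20, salmon 8.636, hummus 7.692.
Take 3 servings of cottage cheese: spends $2.25, +45.0 g protein (running total 45.0 g).
Take 2.436 servings of salmon: spends $5.36, +46.3 g protein (running total 91.3 g).
Greedy by best ratio exhausts the cost allowance optimally: 91.3 g.

91.3 g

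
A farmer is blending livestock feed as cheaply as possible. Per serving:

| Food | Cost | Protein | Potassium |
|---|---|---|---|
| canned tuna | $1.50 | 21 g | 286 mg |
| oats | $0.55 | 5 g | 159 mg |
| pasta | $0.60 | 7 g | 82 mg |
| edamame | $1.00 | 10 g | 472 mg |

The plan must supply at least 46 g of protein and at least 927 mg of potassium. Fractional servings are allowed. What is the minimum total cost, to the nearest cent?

$3.54

Minimising a linear cost over {protein ≥ 46, potassium ≥ 927, servings ≥ 0} — the optimum is at a vertex, using one or two foods.
canned tuna only: max(46/21, 927/286) = 3.241 servings → $4.86.
oats only: max(46/5, 927/159) = 9.2 servings → $5.06.
pasta only: max(46/7, 927/82) = 11.3 servings → $6.78.
edamame only: max(46/10, 927/472) = 4.6 servings → $4.60.
canned tuna + oats with both tight: 1.403 servings and 3.306 servings → $3.92.
canned tuna + pasta: the both-tight solution has a negative serving — not a feasible corner.
canned tuna + edamame with both tight: 1.764 servings and 0.8949 servings → $3.54.
oats + pasta with both tight: 3.865 servings and 3.811 servings → $4.41.
oats + edamame with both targets exact would need a negative amount; discard.
pasta + edamame with both tight: 5.009 servings and 1.094 servings → $4.10.
The minimum over all feasible corners is $3.54.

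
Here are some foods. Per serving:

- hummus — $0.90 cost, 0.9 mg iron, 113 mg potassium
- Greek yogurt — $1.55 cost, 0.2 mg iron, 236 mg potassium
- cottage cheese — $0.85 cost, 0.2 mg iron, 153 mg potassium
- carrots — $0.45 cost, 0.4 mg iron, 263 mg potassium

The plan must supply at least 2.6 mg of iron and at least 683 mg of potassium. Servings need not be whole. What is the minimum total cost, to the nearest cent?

$2.68

Compare the cost at each extreme point of the feasible region.
hummus only: max(2.6/0.9, 683/113) = 6.044 servings → $5.44.
Greek yogurt only: max(2.6/0.2, 683/236) = 13 servings → $20.15.
cottage cheese only: max(2.6/0.2, 683/153) = 13 servings → $11.05.
carrots only: max(2.6/0.4, 683/263) = 6.5 servings → $2.92.
hummus + Greek yogurt with both tight: 2.513 servings and 1.691 servings → $4.88.
hummus + cottage cheese with both tight: 2.269 servings and 2.788 servings → $4.41.
hummus + carrots with both tight: 2.144 servings and 1.676 servings → $2.68.
Greek yogurt + cottage cheese with both targets exact would need a negative amount; discard.
Greek yogurt + carrots: intersection lies outside the first quadrant.
cottage cheese + carrots: the both-tight solution has a negative serving — not a feasible corner.
The minimum over all feasible corners is $2.68.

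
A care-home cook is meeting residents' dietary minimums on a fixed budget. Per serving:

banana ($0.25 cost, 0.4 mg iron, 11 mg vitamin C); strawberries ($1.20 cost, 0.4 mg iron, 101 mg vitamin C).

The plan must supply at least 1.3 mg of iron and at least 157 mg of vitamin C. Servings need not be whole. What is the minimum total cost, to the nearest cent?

$2.09

banana only: max(1.3/0.4, 157/11) = 14.27 servings → $3.57.
strawberries only: max(1.3/0.4, 157/101) = 3.25 servings → $3.90.
banana + strawberries with both tight: 1.903 servings and 1.347 servings → $2.09.
Cheapest feasible corner: $2.09.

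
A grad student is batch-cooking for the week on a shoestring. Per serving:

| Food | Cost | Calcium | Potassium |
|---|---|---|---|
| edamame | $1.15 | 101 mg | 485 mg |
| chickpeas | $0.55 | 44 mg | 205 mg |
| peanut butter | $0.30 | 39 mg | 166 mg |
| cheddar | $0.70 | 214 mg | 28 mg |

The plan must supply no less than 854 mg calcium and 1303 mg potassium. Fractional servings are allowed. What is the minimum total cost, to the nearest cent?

$4.07

For a min-cost LP with two ≥-constraints, a basic feasible solution has at most two positive variables.
edamame only: max(854/101, 1303/485) = 8.455 servings → $9.72.
chickpeas only: max(854/44, 1303/205) = 19.41 servings → $10.68.
peanut butter only: max(854/39, 1303/166) = 21.9 servings → $6.57.
cheddar only: max(854/214, 1303/28) = 46.54 servings → $32.58.
edamame + chickpeas: intersection lies outside the first quadrant.
edamame + peanut butter with both targets exact would need a negative amount; discard.
edamame + cheddar with both tight: 2.525 servings and 2.799 servings → $4.86.
chickpeas + peanut butter with both targets exact would need a negative amount; discard.
chickpeas + cheddar with both tight: 5.979 servings and 2.761 servings → $5.22.
peanut butter + cheddar with both tight: 7.404 servings and 2.641 servings → $4.07.
Cheapest feasible corner: $4.07.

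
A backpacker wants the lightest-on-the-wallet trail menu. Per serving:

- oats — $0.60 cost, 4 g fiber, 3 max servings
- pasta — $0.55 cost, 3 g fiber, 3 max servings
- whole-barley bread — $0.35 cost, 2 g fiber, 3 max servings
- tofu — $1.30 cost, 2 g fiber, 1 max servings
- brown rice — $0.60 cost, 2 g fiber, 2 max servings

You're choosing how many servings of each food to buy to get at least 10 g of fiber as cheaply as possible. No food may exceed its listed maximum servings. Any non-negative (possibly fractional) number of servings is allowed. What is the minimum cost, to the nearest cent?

Cost per g of fiber: oats $0.1500, whole-barley bread $0.1750, pasta $0.1833, brown rice $0.3000, tofu $0.6500.
Take 2.5 servings of oats: +10.0 g fiber for $1.50 (total $1.50, still need 0.0 g).
Greedy by cheapest-per-g is optimal for a single linear constraint, so the minimum cost is $1.50.

$1.50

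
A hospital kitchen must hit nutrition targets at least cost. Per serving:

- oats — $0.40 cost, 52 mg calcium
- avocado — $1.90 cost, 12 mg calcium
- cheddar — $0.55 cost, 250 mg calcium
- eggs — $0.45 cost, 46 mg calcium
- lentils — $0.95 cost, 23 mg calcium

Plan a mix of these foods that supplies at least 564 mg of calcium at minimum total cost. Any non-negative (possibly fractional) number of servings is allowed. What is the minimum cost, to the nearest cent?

Cost per mg of calcium: cheddar $0.0022, oats $0.0077, eggs $0.0098, lentils $0.0413, avocado $0.1583.
With no serving limits, use only cheddar: 564 mg / 250 mg = 2.256 servings × $0.55 = $1.24.

$1.24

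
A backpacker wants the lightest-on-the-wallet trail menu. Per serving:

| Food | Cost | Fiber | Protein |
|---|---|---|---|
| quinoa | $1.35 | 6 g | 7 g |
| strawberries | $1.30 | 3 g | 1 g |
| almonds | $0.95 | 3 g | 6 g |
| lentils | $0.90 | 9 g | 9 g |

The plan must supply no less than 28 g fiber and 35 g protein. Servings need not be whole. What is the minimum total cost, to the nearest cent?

$3.50

The cheapest plan sits at a corner of the feasible region — with two constraints it uses at most two foods.
quinoa only: max(28/6, 35/7) = 5 servings → $6.75.
strawberries only: max(28/3, 35/1) = 35 servings → $45.50.
almonds only: max(28/3, 35/6) = 9.333 servings → $8.87.
lentils only: max(28/9, 35/9) = 3.889 servings → $3.50.
quinoa + strawberries: the both-tight solution has a negative serving — not a feasible corner.
quinoa + almonds with both tight: 4.2 servings and 0.9333 servings → $6.56.
quinoa + lentils with both targets exact would need a negative amount; discard.
strawberries + almonds with both tight: 4.2 servings and 5.133 servings → $10.34.
strawberries + lentils: the both-tight solution has a negative serving — not a feasible corner.
almonds + lentils with both tight: 2.333 servings and 2.333 servings → $4.32.
The minimum over all feasible corners is $3.50.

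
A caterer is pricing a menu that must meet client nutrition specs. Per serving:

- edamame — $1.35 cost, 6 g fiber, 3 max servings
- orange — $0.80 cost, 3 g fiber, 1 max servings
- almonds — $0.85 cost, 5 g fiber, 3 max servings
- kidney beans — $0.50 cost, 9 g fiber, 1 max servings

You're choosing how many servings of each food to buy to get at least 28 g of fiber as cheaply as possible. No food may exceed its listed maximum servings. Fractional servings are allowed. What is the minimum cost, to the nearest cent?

Cost per g of fiber: kidney beans $0.0556, almonds $0.1700, edamame $0.2250, orange $0.2667.
Take 1 serving of kidney beans: +9.0 g fiber for $0.50 (total $0.50, still need 19.0 g).
Take 3 servings of almonds: +15.0 g fiber for $2.55 (total $3.05, still need 4.0 g).
Take 0.6667 servings of edamame: +4.0 g fiber for $0.90 (total $3.95, still need 0.0 g).
Filling from the cheapest source first is optimal under one linear minimum: $3.95.

$3.95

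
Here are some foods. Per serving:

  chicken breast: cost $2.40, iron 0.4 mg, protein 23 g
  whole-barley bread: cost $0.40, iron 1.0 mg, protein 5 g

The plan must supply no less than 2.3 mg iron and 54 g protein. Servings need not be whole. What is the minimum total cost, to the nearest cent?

chicken breast only: max(2.3/0.4, 54/23) = 5.75 servings → $13.80.
whole-barley bread only: max(2.3/1.0, 54/5) = 10.8 servings → $4.32.
chicken breast + whole-barley bread with both tight: 2.024 servings and 1.49 servings → $5.45.
Cheapest feasible corner: $4.32.

$4.32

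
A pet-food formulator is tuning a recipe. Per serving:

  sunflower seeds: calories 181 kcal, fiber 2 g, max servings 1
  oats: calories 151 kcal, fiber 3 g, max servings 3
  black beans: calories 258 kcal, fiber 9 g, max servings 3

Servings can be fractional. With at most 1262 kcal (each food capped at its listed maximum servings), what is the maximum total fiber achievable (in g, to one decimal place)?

36.4 g

Fiber per kcal: black beans 0.03488, oats 0.01987, sunflower seeds 0.01105.
Take 3 servings of black beans: uses 774 kcal, +27.0 g fiber (running total 27.0 g).
Take 3 servings of oats: uses 453 kcal, +9.0 g fiber (running total 36.0 g).
Take 0.1934 servings of sunflower seeds: uses 35 kcal, +0.4 g fiber (running total 36.4 g).
Greedy by best ratio exhausts the calories allowance optimally: 36.4 g.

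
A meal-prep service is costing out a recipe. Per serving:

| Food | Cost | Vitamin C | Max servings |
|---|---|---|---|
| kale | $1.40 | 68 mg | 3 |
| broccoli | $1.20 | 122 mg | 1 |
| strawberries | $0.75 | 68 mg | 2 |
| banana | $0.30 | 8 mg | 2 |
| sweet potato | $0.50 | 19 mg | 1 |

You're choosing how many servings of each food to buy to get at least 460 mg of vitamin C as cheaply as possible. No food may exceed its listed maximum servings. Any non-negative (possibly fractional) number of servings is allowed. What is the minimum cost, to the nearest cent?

$6.86

Cost per mg of vitamin C: broccoli $0.0098, strawberries $0.0110, kale $0.0206, sweet potato $0.0263, banana $0.0375.
Take 1 serving of broccoli: +122.0 mg vitamin C for $1.20 (total $1.20, still need 338.0 mg).
Take 2 servings of strawberries: +136.0 mg vitamin C for $1.50 (total $2.70, still need 202.0 mg).
Take 2.971 servings of kale: +202.0 mg vitamin C for $4.16 (total $6.86, still need 0.0 mg).
Greedy by cheapest-per-mg is optimal for a single linear constraint, so the minimum cost is $6.86.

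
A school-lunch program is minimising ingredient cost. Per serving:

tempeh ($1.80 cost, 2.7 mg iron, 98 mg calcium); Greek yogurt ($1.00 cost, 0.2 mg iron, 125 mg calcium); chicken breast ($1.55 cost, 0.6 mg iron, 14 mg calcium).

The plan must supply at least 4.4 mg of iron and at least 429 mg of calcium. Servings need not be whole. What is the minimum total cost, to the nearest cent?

$4.92

Compare the cost at each extreme point of the feasible region.
tempeh only: max(4.4/2.7, 429/98) = 4.378 servings → $7.88.
Greek yogurt only: max(4.4/0.2, 429/125) = 22 servings → $22.00.
chicken breast only: max(4.4/0.6, 429/14) = 30.64 servings → $47.50.
tempeh + Greek yogurt with both tight: 1.46 servings and 2.287 servings → $4.92.
tempeh + chicken breast: intersection lies outside the first quadrant.
Greek yogurt + chicken breast with both tight: 2.712 servings and 6.429 servings → $12.68.
Cheapest feasible corner: $4.92.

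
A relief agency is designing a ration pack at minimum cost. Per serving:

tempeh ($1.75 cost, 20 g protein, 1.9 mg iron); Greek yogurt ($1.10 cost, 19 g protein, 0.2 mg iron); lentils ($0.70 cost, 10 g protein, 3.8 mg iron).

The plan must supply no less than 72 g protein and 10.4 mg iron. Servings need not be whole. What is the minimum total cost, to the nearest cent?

$4.48

tempeh only: max(72/20, 10.4/1.9) = 5.474 servings → $9.58.
Greek yogurt only: max(72/19, 10.4/0.2) = 52 servings → $57.20.
lentils only: max(72/10, 10.4/3.8) = 7.2 servings → $5.04.
tempeh + Greek yogurt with both targets exact would need a negative amount; discard.
tempeh + lentils with both tight: 2.975 servings and 1.249 servings → $6.08.
Greek yogurt + lentils with both tight: 2.416 servings and 2.61 servings → $4.48.
So the least-cost plan costs $4.48.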